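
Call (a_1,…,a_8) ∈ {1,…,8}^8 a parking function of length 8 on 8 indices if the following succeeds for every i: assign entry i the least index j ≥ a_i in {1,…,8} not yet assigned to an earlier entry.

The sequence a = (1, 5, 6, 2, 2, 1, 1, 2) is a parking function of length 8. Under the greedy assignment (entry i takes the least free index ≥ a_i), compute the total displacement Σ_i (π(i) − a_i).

Σπ = 8·9/2 = 36 (π permutes [8]); Σa = 1+5+6+2+2+1+1+2 = 20; disp = 36−20 = 16.

16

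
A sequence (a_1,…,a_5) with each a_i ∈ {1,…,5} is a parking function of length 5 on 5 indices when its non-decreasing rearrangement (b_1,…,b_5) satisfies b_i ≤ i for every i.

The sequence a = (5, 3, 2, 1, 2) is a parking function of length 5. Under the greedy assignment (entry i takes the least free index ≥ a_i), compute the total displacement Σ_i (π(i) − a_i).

Σπ = 5·6/2 = 15 (π permutes [5]); Σa = 5+3+2+1+2 = 13; disp = 15−13 = 2.

2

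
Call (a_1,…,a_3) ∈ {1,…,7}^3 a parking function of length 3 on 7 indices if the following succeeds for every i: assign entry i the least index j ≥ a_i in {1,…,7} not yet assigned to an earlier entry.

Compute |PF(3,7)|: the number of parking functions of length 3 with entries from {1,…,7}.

Count = (7+1−3)·(7+1)^{3−1} = 5 · 64 = 320 (Pollak)
E.g. (6,1,7) → sorted (1,6,7): b_i ≤ 4+i ∀i, a PF.

320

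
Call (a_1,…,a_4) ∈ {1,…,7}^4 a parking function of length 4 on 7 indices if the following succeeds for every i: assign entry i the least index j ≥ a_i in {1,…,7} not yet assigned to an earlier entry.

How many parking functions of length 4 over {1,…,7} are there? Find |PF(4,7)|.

#PF = (7−4+1)·(7+1)^(4−1) = 4·512 = 2048 [KW]
E.g. (1,2,3,5) → sorted (1,2,3,5): b_i ≤ 3+i ∀i, a PF.

2048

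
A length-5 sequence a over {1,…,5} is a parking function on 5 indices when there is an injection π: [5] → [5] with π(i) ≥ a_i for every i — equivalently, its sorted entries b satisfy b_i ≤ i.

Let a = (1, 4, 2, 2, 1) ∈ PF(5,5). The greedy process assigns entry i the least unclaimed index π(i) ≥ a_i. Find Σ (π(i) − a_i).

5

Σπ = 5·6/2 = 15 (π permutes [5]); Σa = 1+4+2+2+1 = 10; disp = 15−10 = 5.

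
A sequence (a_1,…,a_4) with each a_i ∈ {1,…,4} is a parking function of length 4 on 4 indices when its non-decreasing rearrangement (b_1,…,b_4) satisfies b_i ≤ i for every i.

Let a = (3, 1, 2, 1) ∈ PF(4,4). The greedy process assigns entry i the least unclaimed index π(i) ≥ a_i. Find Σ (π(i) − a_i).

3

Σπ = 10 ({1..4} each once); Σa = 3+1+2+1 = 7; disp = 10−7 = 3.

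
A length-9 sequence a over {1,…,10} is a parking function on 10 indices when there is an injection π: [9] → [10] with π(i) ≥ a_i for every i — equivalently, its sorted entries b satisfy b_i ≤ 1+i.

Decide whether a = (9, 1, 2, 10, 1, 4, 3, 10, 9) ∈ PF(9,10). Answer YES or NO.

Sorted: b = (1, 1, 2, 3, 4, 9, 9, 10, 10).
  b_1=1 ≤ 2
  b_2=1 ≤ 3
  b_3=2 ≤ 4
  b_4=3 ≤ 5
  b_5=4 ≤ 6
  b_6=9 > 7
  fails at i=6 ⇒ NO

NO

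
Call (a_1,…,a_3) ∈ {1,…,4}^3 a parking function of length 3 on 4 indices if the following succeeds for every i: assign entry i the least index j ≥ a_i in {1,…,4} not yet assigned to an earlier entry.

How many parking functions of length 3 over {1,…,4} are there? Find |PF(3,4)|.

50

|PF(3,4)| = (4+1−3)·(4+1)^{3−1} = 2 · 25 = 50 [KW]
One tuple (2,1,3) → sorted (1,2,3): b_i ≤ 1+i ∀i, a PF.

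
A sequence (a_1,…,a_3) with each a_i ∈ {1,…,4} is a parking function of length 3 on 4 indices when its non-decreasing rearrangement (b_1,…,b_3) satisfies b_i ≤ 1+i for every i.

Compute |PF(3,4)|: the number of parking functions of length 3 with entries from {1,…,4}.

50

Count = 2·5^2 = 2·25 = 50 (Pollak)
Check (3,1,1) → sorted (1,1,3): b_i ≤ 1+i ∀i, a PF.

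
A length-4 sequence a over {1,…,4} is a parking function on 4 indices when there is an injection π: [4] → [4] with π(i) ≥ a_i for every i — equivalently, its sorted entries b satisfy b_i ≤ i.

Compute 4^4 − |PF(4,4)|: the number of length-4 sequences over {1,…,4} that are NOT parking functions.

131

|PF(4,4)| = (4+1−4)·(4+1)^{4−1} = 1×125 = 125 (Pollak)
One tuple (4,4,4,3) → sorted (3,4,4,4): b_1=3>1, not a PF.
So 256 − 125 = 131 fail.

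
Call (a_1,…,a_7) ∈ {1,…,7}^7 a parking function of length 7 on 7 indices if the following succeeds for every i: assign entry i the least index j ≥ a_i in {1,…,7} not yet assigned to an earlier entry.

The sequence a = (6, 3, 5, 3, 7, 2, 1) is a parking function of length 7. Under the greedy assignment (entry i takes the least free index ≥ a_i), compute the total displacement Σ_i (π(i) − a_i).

1

Σπ(i) = 1+…+7 = 28; Σa = 6+3+5+3+7+2+1 = 27; disp = 28−27 = 1.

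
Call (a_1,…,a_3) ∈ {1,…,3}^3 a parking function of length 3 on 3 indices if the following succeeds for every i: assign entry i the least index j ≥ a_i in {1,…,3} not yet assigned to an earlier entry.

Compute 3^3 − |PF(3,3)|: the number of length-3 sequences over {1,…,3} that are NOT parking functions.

#PF = (3−3+1)·(3+1)^(3−1) = 1·16 = 16 (Pollak)
One tuple (3,3,3) → sorted (3,3,3): b_1=3>1, not a PF.
So 27 − 16 = 11 fail.

11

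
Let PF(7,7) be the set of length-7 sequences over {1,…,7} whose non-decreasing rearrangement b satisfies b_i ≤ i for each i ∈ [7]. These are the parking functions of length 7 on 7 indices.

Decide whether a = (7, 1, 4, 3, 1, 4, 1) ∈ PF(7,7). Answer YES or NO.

Order a: b = (1, 1, 1, 3, 4, 4, 7).
  b_1=1 ≤ 1
  b_2=1 ≤ 2
  b_3=1 ≤ 3
  b_4=3 ≤ 4
  b_5=4 ≤ 5
  b_6=4 ≤ 6
  b_7=7 ≤ 7
All bounds hold ⇒ YES

YES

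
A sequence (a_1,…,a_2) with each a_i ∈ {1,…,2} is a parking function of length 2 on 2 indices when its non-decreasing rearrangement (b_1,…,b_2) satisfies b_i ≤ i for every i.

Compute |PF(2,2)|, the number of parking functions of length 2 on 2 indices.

3

#PF = 1·3^1 = 1×3 = 3
Example (2,1) → sorted (1,2): b_i ≤ i ∀i, a PF.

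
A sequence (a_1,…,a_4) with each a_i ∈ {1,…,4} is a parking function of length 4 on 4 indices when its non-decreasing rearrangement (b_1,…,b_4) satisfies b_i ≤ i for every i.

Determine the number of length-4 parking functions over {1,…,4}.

|PF| = (5−4)·5^(4−1) = 1·125 = 125 (Konheim–Weiss)
One tuple (1,1,1,1) → sorted (1,1,1,1): b_i ≤ i ∀i, a PF.

125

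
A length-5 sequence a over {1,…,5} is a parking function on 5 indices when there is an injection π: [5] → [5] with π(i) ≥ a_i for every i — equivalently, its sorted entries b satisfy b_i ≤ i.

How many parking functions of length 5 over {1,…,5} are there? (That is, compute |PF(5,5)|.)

|PF(5,5)| = 1·6^4 = 1×1296 = 1296 [KW]
Check (1,2,5,4,1) → sorted (1,1,2,4,5): b_i ≤ i ∀i, a PF.

1296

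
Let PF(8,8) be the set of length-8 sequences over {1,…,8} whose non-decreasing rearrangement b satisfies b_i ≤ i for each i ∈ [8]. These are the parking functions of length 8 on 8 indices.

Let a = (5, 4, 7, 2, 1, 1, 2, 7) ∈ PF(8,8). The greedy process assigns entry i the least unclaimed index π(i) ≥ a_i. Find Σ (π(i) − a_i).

Σπ(i) = 1+…+8 = 36; Σa = 5+4+7+2+1+1+2+7 = 29; disp = 36−29 = 7.

7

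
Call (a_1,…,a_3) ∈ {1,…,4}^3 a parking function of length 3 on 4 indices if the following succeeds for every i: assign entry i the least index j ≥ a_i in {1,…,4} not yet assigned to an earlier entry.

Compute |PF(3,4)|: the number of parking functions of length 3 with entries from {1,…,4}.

50

|PF(3,4)| = (4+1−3)·(4+1)^{3−1} = 2 · 25 = 50 (Pollak)
Check (2,1,2) → sorted (1,2,2): b_i ≤ 1+i ∀i, a PF.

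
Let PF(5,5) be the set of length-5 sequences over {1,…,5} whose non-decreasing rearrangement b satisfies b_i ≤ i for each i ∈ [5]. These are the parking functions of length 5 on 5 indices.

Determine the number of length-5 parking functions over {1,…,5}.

1296

|PF(5,5)| = (5−5+1)·(5+1)^(5−1) = 1 · 1296 = 1296 (Konheim–Weiss)
E.g. (1,2,5,1,1) → sorted (1,1,1,2,5): b_i ≤ i ∀i, a PF.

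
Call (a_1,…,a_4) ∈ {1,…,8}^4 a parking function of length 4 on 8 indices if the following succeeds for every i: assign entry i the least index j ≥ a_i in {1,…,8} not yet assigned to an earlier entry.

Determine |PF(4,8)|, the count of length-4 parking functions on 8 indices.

|PF(4,8)| = 5·9^3 = 5·729 = 3645 [KW]
E.g. (8,4,1,6) → sorted (1,4,6,8): b_i ≤ 4+i ∀i, a PF.

3645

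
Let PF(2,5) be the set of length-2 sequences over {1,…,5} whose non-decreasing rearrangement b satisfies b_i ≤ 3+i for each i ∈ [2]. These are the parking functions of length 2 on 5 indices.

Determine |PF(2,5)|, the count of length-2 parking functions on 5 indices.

|PF| = (6−2)·6^(2−1) = 4 · 6 = 24 [KW]
E.g. (2,4) → sorted (2,4): b_i ≤ 3+i ∀i, a PF.

24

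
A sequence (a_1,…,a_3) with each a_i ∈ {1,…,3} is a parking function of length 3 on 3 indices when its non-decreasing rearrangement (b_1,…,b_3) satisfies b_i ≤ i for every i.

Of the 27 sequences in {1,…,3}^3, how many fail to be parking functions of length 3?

|PF| = (4−3)·4^(3−1) = 1 · 16 = 16 (Konheim–Weiss)
E.g. (3,3,3) → sorted (3,3,3): b_1=3>1, not a PF.
So 27 − 16 = 11 fail.

11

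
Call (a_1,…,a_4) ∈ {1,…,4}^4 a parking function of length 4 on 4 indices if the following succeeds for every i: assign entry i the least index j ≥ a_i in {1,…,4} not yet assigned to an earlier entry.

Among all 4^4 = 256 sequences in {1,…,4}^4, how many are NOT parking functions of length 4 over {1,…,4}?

131

|PF| = (4+1−4)·(4+1)^{4−1} = 1·125 = 125 (Pollak)
Example (2,4,3,3) → sorted (2,3,3,4): b_1=2>1, not a PF.
Total 256; non-PF = 256−125 = 131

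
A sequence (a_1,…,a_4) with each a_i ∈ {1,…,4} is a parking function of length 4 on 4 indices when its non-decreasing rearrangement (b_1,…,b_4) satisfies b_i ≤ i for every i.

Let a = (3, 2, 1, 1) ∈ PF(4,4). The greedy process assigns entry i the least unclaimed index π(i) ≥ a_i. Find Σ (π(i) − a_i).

Σπ = 10 ({1..4} each once); Σa = 3+2+1+1 = 7; disp = 10−7 = 3.

3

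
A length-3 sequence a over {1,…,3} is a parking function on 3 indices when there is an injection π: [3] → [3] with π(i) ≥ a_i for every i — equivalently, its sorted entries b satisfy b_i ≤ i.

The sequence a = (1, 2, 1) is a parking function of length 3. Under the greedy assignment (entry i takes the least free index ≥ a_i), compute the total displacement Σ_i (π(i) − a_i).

2

Σπ(i) = 1+…+3 = 6; Σa = 1+2+1 = 4; disp = 6−4 = 2.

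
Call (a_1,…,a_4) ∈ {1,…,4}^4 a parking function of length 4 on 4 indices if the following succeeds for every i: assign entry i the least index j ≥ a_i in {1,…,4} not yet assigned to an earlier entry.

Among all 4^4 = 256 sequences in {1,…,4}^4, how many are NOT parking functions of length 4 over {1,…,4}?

|PF(4,4)| = 1·5^3 = 1×125 = 125 (Pollak)
Example (4,2,3,4) → sorted (2,3,4,4): b_1=2>1, not a PF.
4^4 − 125 = 256 − 125 = 131

131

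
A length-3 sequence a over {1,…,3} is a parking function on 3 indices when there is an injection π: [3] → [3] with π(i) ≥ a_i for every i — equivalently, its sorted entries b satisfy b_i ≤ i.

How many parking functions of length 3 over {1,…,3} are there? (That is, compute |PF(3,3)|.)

|PF(3,3)| = (4−3)·4^(3−1) = 1×16 = 16 (Pollak)
Example (2,3,1) → sorted (1,2,3): b_i ≤ i ∀i, a PF.

16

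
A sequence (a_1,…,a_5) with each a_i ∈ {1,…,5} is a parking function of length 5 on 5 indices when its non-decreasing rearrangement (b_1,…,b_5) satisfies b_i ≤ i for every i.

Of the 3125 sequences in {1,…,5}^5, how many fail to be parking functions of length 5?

1829

#PF = 1·6^4 = 1·1296 = 1296
Example (4,3,3,5,1) → sorted (1,3,3,4,5): b_2=3>2, not a PF.
Total 3125; non-PF = 3125−1296 = 1829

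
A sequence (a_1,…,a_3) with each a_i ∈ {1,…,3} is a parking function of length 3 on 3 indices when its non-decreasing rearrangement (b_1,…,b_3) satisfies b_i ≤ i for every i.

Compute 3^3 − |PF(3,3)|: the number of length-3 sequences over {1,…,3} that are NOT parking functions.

|PF(3,3)| = (3+1−3)·(3+1)^{3−1} = 1·16 = 16 [KW]
One tuple (2,3,2) → sorted (2,2,3): b_1=2>1, not a PF.
So 27 − 16 = 11 fail.

11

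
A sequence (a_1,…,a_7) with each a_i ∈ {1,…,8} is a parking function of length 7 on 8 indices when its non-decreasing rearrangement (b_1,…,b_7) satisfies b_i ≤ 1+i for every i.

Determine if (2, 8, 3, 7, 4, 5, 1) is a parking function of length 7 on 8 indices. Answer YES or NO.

Order a: b = (1, 2, 3, 4, 5, 7, 8).
  b_1=1 ≤ 2
  b_2=2 ≤ 3
  b_3=3 ≤ 4
  b_4=4 ≤ 5
  b_5=5 ≤ 6
  b_6=7 ≤ 7
  b_7=8 ≤ 8
All bounds hold ⇒ YES

YES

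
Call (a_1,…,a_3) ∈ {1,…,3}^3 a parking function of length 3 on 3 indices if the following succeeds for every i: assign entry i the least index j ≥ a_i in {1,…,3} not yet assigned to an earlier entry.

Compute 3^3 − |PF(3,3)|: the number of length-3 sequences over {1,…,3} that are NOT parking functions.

Count = (3−3+1)·(3+1)^(3−1) = 1×16 = 16 (Pollak)
One tuple (2,3,3) → sorted (2,3,3): b_1=2>1, not a PF.
So 27 − 16 = 11 fail.

11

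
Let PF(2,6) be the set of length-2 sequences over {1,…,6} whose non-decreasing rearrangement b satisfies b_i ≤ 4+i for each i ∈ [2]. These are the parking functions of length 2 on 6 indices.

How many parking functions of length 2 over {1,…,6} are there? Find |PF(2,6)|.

|PF| = 5·7^1 = 5·7 = 35 (Konheim–Weiss)
Check (3,3) → sorted (3,3): b_i ≤ 4+i ∀i, a PF.

35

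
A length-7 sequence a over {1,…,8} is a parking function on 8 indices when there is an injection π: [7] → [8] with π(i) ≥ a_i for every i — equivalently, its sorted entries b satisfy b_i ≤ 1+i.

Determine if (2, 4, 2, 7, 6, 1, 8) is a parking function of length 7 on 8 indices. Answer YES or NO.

Rearranged: b = (1, 2, 2, 4, 6, 7, 8).
  b_1=1 ≤ 2
  b_2=2 ≤ 3
  b_3=2 ≤ 4
  b_4=4 ≤ 5
  b_5=6 ≤ 6
  b_6=7 ≤ 7
  b_7=8 ≤ 8
All bounds hold ⇒ YES

YES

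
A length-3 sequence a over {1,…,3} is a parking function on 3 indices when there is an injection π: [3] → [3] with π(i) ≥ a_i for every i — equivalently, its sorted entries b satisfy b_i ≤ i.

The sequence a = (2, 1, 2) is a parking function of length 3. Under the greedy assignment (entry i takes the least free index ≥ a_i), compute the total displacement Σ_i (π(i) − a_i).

Σπ = 3·4/2 = 6 (π permutes [3]); Σa = 2+1+2 = 5; disp = 6−5 = 1.

1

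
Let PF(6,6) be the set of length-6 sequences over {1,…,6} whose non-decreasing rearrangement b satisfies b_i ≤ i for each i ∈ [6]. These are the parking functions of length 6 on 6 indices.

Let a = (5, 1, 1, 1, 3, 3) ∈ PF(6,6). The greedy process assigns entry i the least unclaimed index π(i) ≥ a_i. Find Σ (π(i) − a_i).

7

Σπ(i) = 1+…+6 = 21; Σa = 5+1+1+1+3+3 = 14; disp = 21−14 = 7.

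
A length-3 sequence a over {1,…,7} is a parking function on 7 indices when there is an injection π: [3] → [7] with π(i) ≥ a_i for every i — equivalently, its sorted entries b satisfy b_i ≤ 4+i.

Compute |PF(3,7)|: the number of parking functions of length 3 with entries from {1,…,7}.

|PF(3,7)| = 5·8^2 = 5·64 = 320 (Pollak)
E.g. (6,1,6) → sorted (1,6,6): b_i ≤ 4+i ∀i, a PF.

320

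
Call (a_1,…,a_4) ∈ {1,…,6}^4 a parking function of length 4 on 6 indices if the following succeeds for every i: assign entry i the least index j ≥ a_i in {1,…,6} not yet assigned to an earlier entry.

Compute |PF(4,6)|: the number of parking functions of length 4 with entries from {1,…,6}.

1029

Count = 3·7^3 = 3 · 343 = 1029 (Pollak)
E.g. (3,6,2,5) → sorted (2,3,5,6): b_i ≤ 2+i ∀i, a PF.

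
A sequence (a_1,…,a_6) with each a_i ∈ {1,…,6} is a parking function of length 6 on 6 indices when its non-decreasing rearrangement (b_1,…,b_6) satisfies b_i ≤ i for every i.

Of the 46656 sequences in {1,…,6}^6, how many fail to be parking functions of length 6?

Count = (7−6)·7^(6−1) = 1×16807 = 16807 (Konheim–Weiss)
One tuple (6,4,5,4,4,5) → sorted (4,4,4,5,5,6): b_1=4>1, not a PF.
Total 46656; non-PF = 46656−16807 = 29849

29849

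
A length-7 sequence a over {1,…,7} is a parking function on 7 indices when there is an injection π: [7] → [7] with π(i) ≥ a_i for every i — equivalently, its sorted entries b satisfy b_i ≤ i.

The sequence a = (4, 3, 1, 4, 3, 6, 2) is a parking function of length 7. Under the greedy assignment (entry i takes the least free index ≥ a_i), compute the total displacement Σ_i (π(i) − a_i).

Σπ = 7·8/2 = 28 (π permutes [7]); Σa = 4+3+1+4+3+6+2 = 23; disp = 28−23 = 5.

5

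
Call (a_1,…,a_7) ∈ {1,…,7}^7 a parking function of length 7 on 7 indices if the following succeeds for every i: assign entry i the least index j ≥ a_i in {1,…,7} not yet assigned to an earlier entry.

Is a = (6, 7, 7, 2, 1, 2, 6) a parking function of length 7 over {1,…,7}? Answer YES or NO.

Sorted: b = (1, 2, 2, 6, 6, 7, 7).
  b_1=1 ≤ 1
  b_2=2 ≤ 2
  b_3=2 ≤ 3
  b_4=6 > 4
  fails at i=4 ⇒ NO

NO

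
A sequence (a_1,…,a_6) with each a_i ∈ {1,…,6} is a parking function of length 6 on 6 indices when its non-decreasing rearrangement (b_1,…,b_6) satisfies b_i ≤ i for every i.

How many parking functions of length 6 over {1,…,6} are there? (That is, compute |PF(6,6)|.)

|PF| = 1·7^5 = 1 · 16807 = 16807 [KW]
E.g. (1,5,3,3,1,4) → sorted (1,1,3,3,4,5): b_i ≤ i ∀i, a PF.

16807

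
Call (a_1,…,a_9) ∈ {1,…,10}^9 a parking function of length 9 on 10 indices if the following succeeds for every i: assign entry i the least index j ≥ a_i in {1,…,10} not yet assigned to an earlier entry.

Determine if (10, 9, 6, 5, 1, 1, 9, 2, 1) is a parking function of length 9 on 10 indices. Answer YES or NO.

NO

Sorted: b = (1, 1, 1, 2, 5, 6, 9, 9, 10).
  b_1=1 ≤ 2
  b_2=1 ≤ 3
  b_3=1 ≤ 4
  b_4=2 ≤ 5
  b_5=5 ≤ 6
  b_6=6 ≤ 7
  b_7=9 > 8
  fails at i=7 ⇒ NO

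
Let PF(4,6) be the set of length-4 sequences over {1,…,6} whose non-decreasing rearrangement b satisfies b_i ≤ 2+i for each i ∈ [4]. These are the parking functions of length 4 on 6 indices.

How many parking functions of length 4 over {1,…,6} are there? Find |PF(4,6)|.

1029

|PF(4,6)| = (7−4)·7^(4−1) = 3 · 343 = 1029 [KW]
Example (2,3,3,1) → sorted (1,2,3,3): b_i ≤ 2+i ∀i, a PF.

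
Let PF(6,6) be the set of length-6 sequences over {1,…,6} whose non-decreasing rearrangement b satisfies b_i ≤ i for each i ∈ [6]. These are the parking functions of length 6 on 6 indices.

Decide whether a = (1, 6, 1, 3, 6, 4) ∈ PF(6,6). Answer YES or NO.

NO

Rearranged: b = (1, 1, 3, 4, 6, 6).
  b_1=1 ≤ 1
  b_2=1 ≤ 2
  b_3=3 ≤ 3
  b_4=4 ≤ 4
  b_5=6 > 5
  fails at i=5 ⇒ NO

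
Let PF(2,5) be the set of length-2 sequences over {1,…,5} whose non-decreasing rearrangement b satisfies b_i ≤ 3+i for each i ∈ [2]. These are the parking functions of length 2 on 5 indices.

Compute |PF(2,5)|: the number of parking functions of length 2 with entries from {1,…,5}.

#PF = (5+1−2)·(5+1)^{2−1} = 4·6 = 24 (Konheim–Weiss)
E.g. (4,3) → sorted (3,4): b_i ≤ 3+i ∀i, a PF.

24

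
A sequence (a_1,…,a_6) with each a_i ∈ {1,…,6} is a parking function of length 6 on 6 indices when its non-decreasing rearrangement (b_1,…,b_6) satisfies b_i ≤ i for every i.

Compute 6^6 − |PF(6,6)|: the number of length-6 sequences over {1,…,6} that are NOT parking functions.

29849

|PF(6,6)| = (6+1−6)·(6+1)^{6−1} = 1×16807 = 16807
Example (2,5,2,4,6,3) → sorted (2,2,3,4,5,6): b_1=2>1, not a PF.
6^6 − 16807 = 46656 − 16807 = 29849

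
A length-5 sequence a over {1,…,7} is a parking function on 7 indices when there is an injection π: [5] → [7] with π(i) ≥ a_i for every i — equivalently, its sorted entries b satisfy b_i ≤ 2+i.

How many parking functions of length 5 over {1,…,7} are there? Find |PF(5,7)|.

12288

|PF| = (7−5+1)·(7+1)^(5−1) = 3×4096 = 12288
One tuple (4,6,5,2,1) → sorted (1,2,4,5,6): b_i ≤ 2+i ∀i, a PF.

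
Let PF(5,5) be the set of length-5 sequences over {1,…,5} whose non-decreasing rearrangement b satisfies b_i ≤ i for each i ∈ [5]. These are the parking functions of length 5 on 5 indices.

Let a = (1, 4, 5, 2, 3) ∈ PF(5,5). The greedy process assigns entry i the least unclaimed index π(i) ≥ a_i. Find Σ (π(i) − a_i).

0

Σπ(i) = 1+…+5 = 15; Σa = 1+4+5+2+3 = 15; disp = 15−15 = 0.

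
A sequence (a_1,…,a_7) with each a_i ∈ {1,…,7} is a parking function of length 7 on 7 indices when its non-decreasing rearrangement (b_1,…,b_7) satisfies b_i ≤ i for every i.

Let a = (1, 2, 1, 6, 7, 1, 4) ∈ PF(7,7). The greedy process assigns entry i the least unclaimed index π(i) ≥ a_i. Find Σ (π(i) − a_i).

Σπ = 28 ({1..7} each once); Σa = 1+2+1+6+7+1+4 = 22; disp = 28−22 = 6.

6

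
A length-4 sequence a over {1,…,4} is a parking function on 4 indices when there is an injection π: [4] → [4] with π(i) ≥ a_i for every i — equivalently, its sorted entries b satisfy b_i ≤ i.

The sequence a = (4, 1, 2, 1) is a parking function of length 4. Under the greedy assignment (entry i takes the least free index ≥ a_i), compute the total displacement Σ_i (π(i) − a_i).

2

Σπ = 4·5/2 = 10 (π permutes [4]); Σa = 4+1+2+1 = 8; disp = 10−8 = 2.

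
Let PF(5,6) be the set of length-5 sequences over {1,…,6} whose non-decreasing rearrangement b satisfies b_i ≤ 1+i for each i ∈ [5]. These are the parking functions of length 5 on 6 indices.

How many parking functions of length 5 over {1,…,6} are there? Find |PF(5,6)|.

Count = (7−5)·7^(5−1) = 2 · 2401 = 4802 (Pollak)
Example (1,2,2,5,5) → sorted (1,2,2,5,5): b_i ≤ 1+i ∀i, a PF.

4802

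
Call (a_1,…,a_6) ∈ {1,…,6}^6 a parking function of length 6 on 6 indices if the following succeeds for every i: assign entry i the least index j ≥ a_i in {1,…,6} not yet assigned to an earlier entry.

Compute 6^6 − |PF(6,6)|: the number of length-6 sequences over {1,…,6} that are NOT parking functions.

29849

|PF| = (6+1−6)·(6+1)^{6−1} = 1·16807 = 16807 (Pollak)
One tuple (6,1,6,3,6,5) → sorted (1,3,5,6,6,6): b_2=3>2, not a PF.
6^6 − 16807 = 46656 − 16807 = 29849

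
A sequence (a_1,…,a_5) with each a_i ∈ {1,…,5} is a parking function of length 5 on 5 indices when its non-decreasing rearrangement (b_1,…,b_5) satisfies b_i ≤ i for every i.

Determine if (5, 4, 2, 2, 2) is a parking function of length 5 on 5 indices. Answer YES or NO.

Rearranged: b = (2, 2, 2, 4, 5).
  b_1=2 > 1
  fails at i=1 ⇒ NO

NO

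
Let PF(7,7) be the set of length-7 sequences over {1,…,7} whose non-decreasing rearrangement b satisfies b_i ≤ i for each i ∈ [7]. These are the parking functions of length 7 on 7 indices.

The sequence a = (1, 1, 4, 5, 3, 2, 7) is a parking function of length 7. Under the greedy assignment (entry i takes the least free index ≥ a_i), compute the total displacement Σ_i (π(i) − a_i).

5

Σπ(i) = 1+…+7 = 28; Σa = 1+1+4+5+3+2+7 = 23; disp = 28−23 = 5.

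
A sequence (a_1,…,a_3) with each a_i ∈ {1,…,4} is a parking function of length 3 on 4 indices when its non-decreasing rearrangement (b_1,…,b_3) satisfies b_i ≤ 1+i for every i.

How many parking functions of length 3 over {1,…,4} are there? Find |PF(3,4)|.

50

|PF(3,4)| = (4+1−3)·(4+1)^{3−1} = 2·25 = 50
Check (3,1,3) → sorted (1,3,3): b_i ≤ 1+i ∀i, a PF.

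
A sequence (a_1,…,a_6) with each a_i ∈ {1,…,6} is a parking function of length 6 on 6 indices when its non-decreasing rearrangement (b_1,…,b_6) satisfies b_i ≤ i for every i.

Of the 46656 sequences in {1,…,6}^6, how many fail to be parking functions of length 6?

29849

|PF| = (7−6)·7^(6−1) = 1×16807 = 16807 (Pollak)
Check (1,5,6,6,5,6) → sorted (1,5,5,6,6,6): b_2=5>2, not a PF.
So 46656 − 16807 = 29849 fail.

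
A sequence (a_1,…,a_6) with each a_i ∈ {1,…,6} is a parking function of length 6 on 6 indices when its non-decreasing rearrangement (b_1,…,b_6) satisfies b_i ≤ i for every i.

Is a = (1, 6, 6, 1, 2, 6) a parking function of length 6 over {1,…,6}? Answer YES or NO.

NO

Rearranged: b = (1, 1, 2, 6, 6, 6).
  b_1=1 ≤ 1
  b_2=1 ≤ 2
  b_3=2 ≤ 3
  b_4=6 > 4
  fails at i=4 ⇒ NO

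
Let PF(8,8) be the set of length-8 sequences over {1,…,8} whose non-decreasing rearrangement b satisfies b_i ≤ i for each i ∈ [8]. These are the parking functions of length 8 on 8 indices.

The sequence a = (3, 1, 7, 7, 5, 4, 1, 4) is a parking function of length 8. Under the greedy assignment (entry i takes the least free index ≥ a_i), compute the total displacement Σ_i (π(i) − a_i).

Σπ(i) = 1+…+8 = 36; Σa = 3+1+7+7+5+4+1+4 = 32; disp = 36−32 = 4.

4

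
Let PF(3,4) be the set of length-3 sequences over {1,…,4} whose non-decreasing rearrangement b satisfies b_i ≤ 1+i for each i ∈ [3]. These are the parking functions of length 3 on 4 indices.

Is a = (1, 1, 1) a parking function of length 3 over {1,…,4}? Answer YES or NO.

YES

Sorted: b = (1, 1, 1).
  b_1=1 ≤ 2
  b_2=1 ≤ 3
  b_3=1 ≤ 4
All bounds hold ⇒ YES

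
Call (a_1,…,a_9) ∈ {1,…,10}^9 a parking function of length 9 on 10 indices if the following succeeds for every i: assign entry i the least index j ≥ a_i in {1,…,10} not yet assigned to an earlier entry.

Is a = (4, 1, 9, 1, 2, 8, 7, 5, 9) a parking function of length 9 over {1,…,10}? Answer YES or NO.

YES

Sorted: b = (1, 1, 2, 4, 5, 7, 8, 9, 9).
  b_1=1 ≤ 2
  b_2=1 ≤ 3
  b_3=2 ≤ 4
  b_4=4 ≤ 5
  b_5=5 ≤ 6
  b_6=7 ≤ 7
  b_7=8 ≤ 8
  b_8=9 ≤ 9
  b_9=9 ≤ 10
All bounds hold ⇒ YES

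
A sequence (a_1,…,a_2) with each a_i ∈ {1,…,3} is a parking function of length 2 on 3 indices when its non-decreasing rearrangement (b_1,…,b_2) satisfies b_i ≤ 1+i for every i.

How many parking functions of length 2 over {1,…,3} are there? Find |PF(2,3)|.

8

|PF| = 2·4^1 = 2 · 4 = 8 (Pollak)
Check (3,1) → sorted (1,3): b_i ≤ 1+i ∀i, a PF.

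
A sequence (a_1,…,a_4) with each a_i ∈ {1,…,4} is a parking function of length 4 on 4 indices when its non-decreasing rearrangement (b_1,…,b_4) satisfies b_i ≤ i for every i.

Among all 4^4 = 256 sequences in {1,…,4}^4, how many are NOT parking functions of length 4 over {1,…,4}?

131

Count = (4+1−4)·(4+1)^{4−1} = 1 · 125 = 125
One tuple (4,4,1,4) → sorted (1,4,4,4): b_2=4>2, not a PF.
Total 256; non-PF = 256−125 = 131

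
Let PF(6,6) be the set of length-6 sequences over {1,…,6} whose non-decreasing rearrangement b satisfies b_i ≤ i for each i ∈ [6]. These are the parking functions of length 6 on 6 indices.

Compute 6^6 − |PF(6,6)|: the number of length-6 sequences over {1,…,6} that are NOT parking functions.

|PF(6,6)| = 1·7^5 = 1×16807 = 16807
Check (3,4,4,4,3,6) → sorted (3,3,4,4,4,6): b_1=3>1, not a PF.
Total 46656; non-PF = 46656−16807 = 29849

29849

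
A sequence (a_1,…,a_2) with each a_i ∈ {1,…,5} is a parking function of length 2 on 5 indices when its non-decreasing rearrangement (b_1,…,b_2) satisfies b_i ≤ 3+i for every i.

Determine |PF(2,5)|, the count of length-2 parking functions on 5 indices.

24

Count = (6−2)·6^(2−1) = 4×6 = 24 [KW]
Example (4,5) → sorted (4,5): b_i ≤ 3+i ∀i, a PF.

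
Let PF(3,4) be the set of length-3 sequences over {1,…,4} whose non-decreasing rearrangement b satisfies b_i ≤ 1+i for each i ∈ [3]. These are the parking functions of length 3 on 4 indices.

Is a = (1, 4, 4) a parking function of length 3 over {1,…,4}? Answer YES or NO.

NO

Order a: b = (1, 4, 4).
  b_1=1 ≤ 2
  b_2=4 > 3
  fails at i=2 ⇒ NO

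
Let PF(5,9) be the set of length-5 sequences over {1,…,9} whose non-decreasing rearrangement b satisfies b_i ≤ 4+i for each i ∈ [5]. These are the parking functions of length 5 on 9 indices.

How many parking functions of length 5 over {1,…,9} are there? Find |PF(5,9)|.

#PF = 5·10^4 = 5×10000 = 50000
Example (1,7,4,3,2) → sorted (1,2,3,4,7): b_i ≤ 4+i ∀i, a PF.

50000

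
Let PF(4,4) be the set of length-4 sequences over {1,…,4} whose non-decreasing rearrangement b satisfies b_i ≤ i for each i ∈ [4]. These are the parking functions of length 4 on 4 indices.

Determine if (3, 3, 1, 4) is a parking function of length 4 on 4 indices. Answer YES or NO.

NO

Sorted: b = (1, 3, 3, 4).
  b_1=1 ≤ 1
  b_2=3 > 2
  fails at i=2 ⇒ NO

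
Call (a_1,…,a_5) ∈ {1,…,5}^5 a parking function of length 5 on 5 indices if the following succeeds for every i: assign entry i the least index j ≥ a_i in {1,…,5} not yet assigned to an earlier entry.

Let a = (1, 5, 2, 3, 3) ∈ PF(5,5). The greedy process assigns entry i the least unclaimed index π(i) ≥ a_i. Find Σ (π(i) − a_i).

Σπ(i) = 1+…+5 = 15; Σa = 1+5+2+3+3 = 14; disp = 15−14 = 1.

1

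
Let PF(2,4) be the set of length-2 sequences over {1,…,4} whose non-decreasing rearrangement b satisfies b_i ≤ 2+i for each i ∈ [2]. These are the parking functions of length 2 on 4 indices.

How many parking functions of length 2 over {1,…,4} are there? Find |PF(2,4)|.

#PF = (4−2+1)·(4+1)^(2−1) = 3 · 5 = 15 [KW]
E.g. (2,4) → sorted (2,4): b_i ≤ 2+i ∀i, a PF.

15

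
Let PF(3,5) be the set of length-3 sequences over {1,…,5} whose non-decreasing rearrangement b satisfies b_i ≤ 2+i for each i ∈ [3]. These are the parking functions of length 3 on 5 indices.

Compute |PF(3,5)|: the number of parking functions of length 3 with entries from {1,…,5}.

108

Count = (6−3)·6^(3−1) = 3·36 = 108 (Pollak)
Check (3,5,2) → sorted (2,3,5): b_i ≤ 2+i ∀i, a PF.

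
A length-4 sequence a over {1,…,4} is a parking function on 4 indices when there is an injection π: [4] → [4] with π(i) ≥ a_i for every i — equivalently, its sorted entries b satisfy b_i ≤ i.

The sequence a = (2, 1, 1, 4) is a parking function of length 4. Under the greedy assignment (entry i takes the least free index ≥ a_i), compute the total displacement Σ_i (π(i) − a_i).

Σπ(i) = 1+…+4 = 10; Σa = 2+1+1+4 = 8; disp = 10−8 = 2.

2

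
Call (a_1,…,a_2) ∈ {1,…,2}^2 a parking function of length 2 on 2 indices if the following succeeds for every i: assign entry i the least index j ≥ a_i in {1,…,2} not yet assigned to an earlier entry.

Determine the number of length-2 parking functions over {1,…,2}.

3

Count = (3−2)·3^(2−1) = 1·3 = 3 (Konheim–Weiss)
One tuple (2,1) → sorted (1,2): b_i ≤ i ∀i, a PF.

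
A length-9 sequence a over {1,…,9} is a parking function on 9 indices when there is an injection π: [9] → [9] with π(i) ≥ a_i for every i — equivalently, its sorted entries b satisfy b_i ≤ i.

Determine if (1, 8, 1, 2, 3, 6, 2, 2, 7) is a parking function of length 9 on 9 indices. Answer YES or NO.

Order a: b = (1, 1, 2, 2, 2, 3, 6, 7, 8).
  b_1=1 ≤ 1
  b_2=1 ≤ 2
  b_3=2 ≤ 3
  b_4=2 ≤ 4
  b_5=2 ≤ 5
  b_6=3 ≤ 6
  b_7=6 ≤ 7
  b_8=7 ≤ 8
  b_9=8 ≤ 9
All bounds hold ⇒ YES

YES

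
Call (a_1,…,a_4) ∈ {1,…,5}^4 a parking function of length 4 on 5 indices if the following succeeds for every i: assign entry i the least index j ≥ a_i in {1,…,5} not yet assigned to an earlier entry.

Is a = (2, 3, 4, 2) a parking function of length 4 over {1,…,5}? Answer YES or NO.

YES

Order a: b = (2, 2, 3, 4).
  b_1=2 ≤ 2
  b_2=2 ≤ 3
  b_3=3 ≤ 4
  b_4=4 ≤ 5
All bounds hold ⇒ YES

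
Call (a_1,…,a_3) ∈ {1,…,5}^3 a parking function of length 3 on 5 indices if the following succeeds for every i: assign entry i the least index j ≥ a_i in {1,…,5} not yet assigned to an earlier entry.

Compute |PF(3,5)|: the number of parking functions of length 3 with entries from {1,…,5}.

|PF| = (6−3)·6^(3−1) = 3 · 36 = 108 (Pollak)
Check (3,3,1) → sorted (1,3,3): b_i ≤ 2+i ∀i, a PF.

108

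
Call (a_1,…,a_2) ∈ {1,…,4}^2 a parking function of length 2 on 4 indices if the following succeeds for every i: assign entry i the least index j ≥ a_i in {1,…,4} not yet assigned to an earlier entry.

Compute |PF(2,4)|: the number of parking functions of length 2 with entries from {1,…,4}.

15

Count = (5−2)·5^(2−1) = 3×5 = 15 (Konheim–Weiss)
Check (4,3) → sorted (3,4): b_i ≤ 2+i ∀i, a PF.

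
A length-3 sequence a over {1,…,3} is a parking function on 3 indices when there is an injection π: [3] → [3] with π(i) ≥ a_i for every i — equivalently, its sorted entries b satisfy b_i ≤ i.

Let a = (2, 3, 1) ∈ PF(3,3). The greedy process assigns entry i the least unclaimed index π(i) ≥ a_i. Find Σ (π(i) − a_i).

0

Σπ = 3·4/2 = 6 (π permutes [3]); Σa = 2+3+1 = 6; disp = 6−6 = 0.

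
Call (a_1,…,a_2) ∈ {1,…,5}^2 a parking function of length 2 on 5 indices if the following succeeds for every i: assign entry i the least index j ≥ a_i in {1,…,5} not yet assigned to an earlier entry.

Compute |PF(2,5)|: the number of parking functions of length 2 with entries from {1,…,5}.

|PF| = 4·6^1 = 4·6 = 24
E.g. (4,2) → sorted (2,4): b_i ≤ 3+i ∀i, a PF.

24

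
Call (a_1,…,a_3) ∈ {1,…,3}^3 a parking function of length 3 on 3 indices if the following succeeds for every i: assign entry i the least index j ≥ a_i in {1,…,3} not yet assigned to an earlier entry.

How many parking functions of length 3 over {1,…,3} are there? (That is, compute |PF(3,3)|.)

16

|PF(3,3)| = (4−3)·4^(3−1) = 1·16 = 16 (Konheim–Weiss)
Example (1,1,1) → sorted (1,1,1): b_i ≤ i ∀i, a PF.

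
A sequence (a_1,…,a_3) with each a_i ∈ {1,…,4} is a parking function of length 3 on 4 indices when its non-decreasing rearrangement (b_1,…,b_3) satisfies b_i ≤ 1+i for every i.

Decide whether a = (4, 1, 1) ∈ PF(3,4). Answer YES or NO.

YES

Rearranged: b = (1, 1, 4).
  b_1=1 ≤ 2
  b_2=1 ≤ 3
  b_3=4 ≤ 4
All bounds hold ⇒ YES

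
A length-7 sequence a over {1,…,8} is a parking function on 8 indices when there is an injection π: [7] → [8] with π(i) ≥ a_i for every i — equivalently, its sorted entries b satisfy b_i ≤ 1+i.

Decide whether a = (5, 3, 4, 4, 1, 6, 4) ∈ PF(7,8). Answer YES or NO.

Rearranged: b = (1, 3, 4, 4, 4, 5, 6).
  b_1=1 ≤ 2
  b_2=3 ≤ 3
  b_3=4 ≤ 4
  b_4=4 ≤ 5
  b_5=4 ≤ 6
  b_6=5 ≤ 7
  b_7=6 ≤ 8
All bounds hold ⇒ YES

YES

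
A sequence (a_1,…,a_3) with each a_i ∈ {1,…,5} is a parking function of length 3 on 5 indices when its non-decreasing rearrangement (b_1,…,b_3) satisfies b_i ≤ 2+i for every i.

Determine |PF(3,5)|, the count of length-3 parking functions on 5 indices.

108

Count = 3·6^2 = 3·36 = 108 [KW]
One tuple (2,5,2) → sorted (2,2,5): b_i ≤ 2+i ∀i, a PF.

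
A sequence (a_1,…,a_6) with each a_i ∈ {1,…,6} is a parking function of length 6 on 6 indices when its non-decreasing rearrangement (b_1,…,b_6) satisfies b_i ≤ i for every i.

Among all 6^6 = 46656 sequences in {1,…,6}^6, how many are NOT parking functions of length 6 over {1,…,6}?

|PF(6,6)| = 1·7^5 = 1 · 16807 = 16807 (Pollak)
Check (4,3,2,2,6,6) → sorted (2,2,3,4,6,6): b_1=2>1, not a PF.
6^6 − 16807 = 46656 − 16807 = 29849

29849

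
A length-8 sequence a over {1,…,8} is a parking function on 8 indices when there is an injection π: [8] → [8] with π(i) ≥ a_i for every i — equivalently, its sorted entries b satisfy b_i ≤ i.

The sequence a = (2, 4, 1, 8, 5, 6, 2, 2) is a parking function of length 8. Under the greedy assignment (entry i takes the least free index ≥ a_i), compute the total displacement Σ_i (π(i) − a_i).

Σπ = 8·9/2 = 36 (π permutes [8]); Σa = 2+4+1+8+5+6+2+2 = 30; disp = 36−30 = 6.

6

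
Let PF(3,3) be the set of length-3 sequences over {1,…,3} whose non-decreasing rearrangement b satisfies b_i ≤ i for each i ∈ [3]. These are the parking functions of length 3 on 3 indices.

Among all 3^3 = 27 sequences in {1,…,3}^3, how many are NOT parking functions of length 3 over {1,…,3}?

Count = (4−3)·4^(3−1) = 1×16 = 16
E.g. (3,3,3) → sorted (3,3,3): b_1=3>1, not a PF.
Total 27; non-PF = 27−16 = 11

11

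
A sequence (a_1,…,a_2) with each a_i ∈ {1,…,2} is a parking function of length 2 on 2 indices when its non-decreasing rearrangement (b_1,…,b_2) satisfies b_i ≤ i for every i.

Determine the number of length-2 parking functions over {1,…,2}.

#PF = 1·3^1 = 1×3 = 3 (Konheim–Weiss)
Check (1,1) → sorted (1,1): b_i ≤ i ∀i, a PF.

3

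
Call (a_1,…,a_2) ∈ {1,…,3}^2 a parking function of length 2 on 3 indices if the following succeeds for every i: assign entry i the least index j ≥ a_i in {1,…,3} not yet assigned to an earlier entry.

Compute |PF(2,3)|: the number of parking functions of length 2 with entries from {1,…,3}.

|PF(2,3)| = (4−2)·4^(2−1) = 2·4 = 8
One tuple (3,2) → sorted (2,3): b_i ≤ 1+i ∀i, a PF.

8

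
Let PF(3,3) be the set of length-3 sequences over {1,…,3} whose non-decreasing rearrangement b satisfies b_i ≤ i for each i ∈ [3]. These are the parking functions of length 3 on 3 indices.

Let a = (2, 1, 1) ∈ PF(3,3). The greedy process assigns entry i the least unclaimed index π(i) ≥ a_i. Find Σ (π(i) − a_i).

2

Σπ = 3·4/2 = 6 (π permutes [3]); Σa = 2+1+1 = 4; disp = 6−4 = 2.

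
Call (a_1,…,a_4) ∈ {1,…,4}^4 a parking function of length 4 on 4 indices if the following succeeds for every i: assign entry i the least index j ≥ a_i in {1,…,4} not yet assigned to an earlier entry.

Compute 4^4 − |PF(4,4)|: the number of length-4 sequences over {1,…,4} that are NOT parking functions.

|PF| = (4+1−4)·(4+1)^{4−1} = 1×125 = 125 (Pollak)
E.g. (4,4,4,4) → sorted (4,4,4,4): b_1=4>1, not a PF.
So 256 − 125 = 131 fail.

131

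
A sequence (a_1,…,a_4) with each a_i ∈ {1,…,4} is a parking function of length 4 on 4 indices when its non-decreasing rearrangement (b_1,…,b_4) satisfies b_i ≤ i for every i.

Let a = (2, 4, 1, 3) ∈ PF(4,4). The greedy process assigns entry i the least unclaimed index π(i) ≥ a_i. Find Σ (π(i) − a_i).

0

Σπ = 10 ({1..4} each once); Σa = 2+4+1+3 = 10; disp = 10−10 = 0.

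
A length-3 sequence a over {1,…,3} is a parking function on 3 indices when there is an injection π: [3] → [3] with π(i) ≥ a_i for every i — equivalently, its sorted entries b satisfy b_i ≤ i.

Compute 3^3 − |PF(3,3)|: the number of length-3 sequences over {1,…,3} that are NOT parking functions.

#PF = (3−3+1)·(3+1)^(3−1) = 1×16 = 16 (Pollak)
E.g. (3,3,3) → sorted (3,3,3): b_1=3>1, not a PF.
So 27 − 16 = 11 fail.

11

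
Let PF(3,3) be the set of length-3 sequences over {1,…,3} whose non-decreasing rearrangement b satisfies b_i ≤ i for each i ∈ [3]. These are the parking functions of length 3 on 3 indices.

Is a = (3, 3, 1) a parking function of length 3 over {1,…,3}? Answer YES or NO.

NO

Sorted: b = (1, 3, 3).
  b_1=1 ≤ 1
  b_2=3 > 2
  fails at i=2 ⇒ NO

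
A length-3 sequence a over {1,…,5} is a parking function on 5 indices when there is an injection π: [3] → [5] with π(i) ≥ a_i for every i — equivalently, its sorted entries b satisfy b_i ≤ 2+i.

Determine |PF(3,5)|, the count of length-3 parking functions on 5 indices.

|PF(3,5)| = (6−3)·6^(3−1) = 3 · 36 = 108
Example (1,4,3) → sorted (1,3,4): b_i ≤ 2+i ∀i, a PF.

108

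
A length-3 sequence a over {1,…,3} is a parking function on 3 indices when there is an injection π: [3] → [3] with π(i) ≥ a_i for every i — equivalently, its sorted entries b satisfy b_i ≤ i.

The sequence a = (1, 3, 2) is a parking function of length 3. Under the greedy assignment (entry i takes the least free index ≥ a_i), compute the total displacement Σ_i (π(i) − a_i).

0

Σπ = 3·4/2 = 6 (π permutes [3]); Σa = 1+3+2 = 6; disp = 6−6 = 0.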